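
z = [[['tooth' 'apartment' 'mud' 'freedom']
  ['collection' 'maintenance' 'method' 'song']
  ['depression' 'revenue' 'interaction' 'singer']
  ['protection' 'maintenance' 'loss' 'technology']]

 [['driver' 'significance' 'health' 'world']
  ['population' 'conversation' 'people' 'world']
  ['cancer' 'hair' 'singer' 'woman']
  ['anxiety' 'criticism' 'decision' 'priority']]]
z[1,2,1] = 'hair'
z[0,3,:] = ['protection', 'maintenance', 'loss', 'technology']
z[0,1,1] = 'maintenance'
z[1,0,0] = 'driver'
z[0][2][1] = 'revenue'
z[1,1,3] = 'world'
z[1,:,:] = [['driver', 'significance', 'health', 'world'], ['population', 'conversation', 'people', 'world'], ['cancer', 'hair', 'singer', 'woman'], ['anxiety', 'criticism', 'decision', 'priority']]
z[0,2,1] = 'revenue'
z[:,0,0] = ['tooth', 'driver']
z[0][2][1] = 'revenue'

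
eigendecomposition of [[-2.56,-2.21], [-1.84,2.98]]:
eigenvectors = [[-0.96, 0.34], [-0.28, -0.94]]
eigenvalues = [-3.22, 3.64]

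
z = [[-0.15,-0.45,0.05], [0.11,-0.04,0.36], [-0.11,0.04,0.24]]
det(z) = 0.03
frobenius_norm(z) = 0.66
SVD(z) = [[0.91, 0.41, -0.01], [0.35, -0.77, 0.53], [0.21, -0.48, -0.85]] @ diag([0.48731062669200775, 0.4224486535781897, 0.16175749813537912]) @ [[-0.25,-0.85,0.46], [-0.22,-0.41,-0.88], [0.94,-0.32,-0.09]]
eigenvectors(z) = [[(0.84+0j), (0.84-0j), -0.44+0.00j], [0.00-0.50j, 0.5j, 0.55+0.00j], [0.13+0.15j, (0.13-0.15j), 0.71+0.00j]]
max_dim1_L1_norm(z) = 0.65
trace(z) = 0.05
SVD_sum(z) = [[-0.11, -0.38, 0.20], [-0.04, -0.15, 0.08], [-0.03, -0.09, 0.05]] + [[-0.04, -0.07, -0.15], [0.07, 0.13, 0.29], [0.05, 0.08, 0.18]] + [[-0.0, 0.00, 0.0], [0.08, -0.03, -0.01], [-0.13, 0.04, 0.01]]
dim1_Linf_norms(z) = [0.45, 0.36, 0.24]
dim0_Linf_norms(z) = [0.15, 0.45, 0.36]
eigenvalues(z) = [(-0.14+0.28j), (-0.14-0.28j), (0.34+0j)]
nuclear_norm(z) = 1.07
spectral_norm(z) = 0.49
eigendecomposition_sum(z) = [[-0.09+0.12j,  (-0.2-0.08j),  (0.1+0.13j)], [(0.07+0.05j),  (-0.05+0.12j),  (0.08-0.06j)], [-0.03+0.00j,  (-0.02-0.05j),  -0.01+0.04j]] + [[-0.09-0.12j,  -0.20+0.08j,  (0.1-0.13j)], [0.07-0.05j,  (-0.05-0.12j),  0.08+0.06j], [-0.03-0.00j,  -0.02+0.05j,  -0.01-0.04j]] + [[(0.02+0j), (-0.05+0j), (-0.16+0j)], [-0.03-0.00j, 0.06-0.00j, 0.20-0.00j], [-0.04-0.00j, 0.08-0.00j, (0.26-0j)]]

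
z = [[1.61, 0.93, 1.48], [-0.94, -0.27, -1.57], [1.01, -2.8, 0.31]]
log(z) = [[(0.13-0.13j), (-0.71-1.5j), 0.12-0.95j], [(-0.48+0.13j), (0.43+1.6j), -0.12+1.01j], [(0.84+0.22j), (0.49+2.63j), (0.86+1.67j)]]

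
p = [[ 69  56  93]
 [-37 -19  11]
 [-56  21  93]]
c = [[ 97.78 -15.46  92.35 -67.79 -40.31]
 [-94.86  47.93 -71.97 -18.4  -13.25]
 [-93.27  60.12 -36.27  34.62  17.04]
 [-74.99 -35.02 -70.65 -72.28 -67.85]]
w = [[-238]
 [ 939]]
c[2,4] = 17.04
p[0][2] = 93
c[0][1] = -15.46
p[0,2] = 93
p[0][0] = 69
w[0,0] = -238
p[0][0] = 69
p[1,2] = 11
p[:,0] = [69, -37, -56]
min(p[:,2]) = 11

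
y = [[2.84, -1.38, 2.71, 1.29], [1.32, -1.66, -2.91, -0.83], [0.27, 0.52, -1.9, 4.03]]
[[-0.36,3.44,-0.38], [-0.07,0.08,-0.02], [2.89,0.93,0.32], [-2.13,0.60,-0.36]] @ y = [[3.42, -5.41, -10.26, -4.85], [-0.10, -0.05, -0.38, -0.24], [9.52, -5.37, 4.52, 4.25], [-5.35, 1.76, -6.83, -4.7]]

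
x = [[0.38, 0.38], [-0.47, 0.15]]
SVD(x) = [[-0.77,0.64], [0.64,0.77]] @ diag([0.6243401690779308, 0.3773583883733615]) @ [[-0.95, -0.31], [-0.31, 0.95]]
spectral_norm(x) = 0.62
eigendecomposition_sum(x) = [[(0.19+0.17j), (0.19-0.12j)],[(-0.23+0.15j), (0.07+0.24j)]] + [[(0.19-0.17j), 0.19+0.12j], [(-0.23-0.15j), 0.07-0.24j]]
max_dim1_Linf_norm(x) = 0.47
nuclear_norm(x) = 1.00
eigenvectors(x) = [[-0.18-0.64j, (-0.18+0.64j)], [0.74+0.00j, (0.74-0j)]]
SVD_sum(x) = [[0.46, 0.15], [-0.38, -0.13]] + [[-0.08, 0.23], [-0.09, 0.28]]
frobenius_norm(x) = 0.73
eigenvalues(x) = [(0.26+0.41j), (0.26-0.41j)]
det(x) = 0.24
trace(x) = 0.53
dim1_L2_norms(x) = [0.54, 0.49]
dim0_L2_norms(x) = [0.6, 0.41]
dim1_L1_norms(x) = [0.76, 0.62]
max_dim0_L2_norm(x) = 0.6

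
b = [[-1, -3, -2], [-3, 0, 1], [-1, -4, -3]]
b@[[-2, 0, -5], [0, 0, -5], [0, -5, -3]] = [[2, 10, 26], [6, -5, 12], [2, 15, 34]]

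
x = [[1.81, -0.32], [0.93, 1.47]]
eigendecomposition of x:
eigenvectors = [[0.16+0.48j, 0.16-0.48j], [(0.86+0j), (0.86-0j)]]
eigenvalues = [(1.64+0.52j), (1.64-0.52j)]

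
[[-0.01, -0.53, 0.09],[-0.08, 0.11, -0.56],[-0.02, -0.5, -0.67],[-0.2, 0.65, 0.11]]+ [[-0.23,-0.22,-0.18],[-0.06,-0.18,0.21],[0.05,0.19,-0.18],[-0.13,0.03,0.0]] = [[-0.24, -0.75, -0.09], [-0.14, -0.07, -0.35], [0.03, -0.31, -0.85], [-0.33, 0.68, 0.11]]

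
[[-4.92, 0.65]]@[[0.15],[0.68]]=[[-0.3]]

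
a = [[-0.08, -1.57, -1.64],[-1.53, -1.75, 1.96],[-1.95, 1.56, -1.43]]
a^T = [[-0.08, -1.53, -1.95], [-1.57, -1.75, 1.56], [-1.64, 1.96, -1.43]]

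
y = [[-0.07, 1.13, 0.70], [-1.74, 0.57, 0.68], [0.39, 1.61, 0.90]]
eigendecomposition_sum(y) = [[0j, -0.00-0.00j, (-0+0j)], [-0.01-0.00j, 0j, 0.01-0.00j], [0.02+0.00j, -0.00-0.00j, -0.01+0.00j]] + [[-0.04+1.13j,(0.57-0.62j),(0.35-0.59j)], [(-0.86-0.42j),0.28+0.65j,0.34+0.48j], [0.19+1.89j,(0.81-1.16j),0.46-1.06j]] + [[(-0.04-1.13j), (0.57+0.62j), (0.35+0.59j)], [-0.86+0.42j, (0.28-0.65j), (0.34-0.48j)], [(0.19-1.89j), (0.81+1.16j), 0.46+1.06j]]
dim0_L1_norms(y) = [2.2, 3.31, 2.28]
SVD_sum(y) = [[-0.36, 1.03, 0.69], [-0.37, 1.04, 0.70], [-0.46, 1.32, 0.89]] + [[0.29, 0.1, 0.00], [-1.37, -0.47, -0.02], [0.85, 0.29, 0.01]] + [[0.00,-0.0,0.00],  [-0.0,0.0,-0.0],  [-0.0,0.0,-0.0]]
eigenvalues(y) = [(-0.01+0j), (0.7+0.72j), (0.7-0.72j)]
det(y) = -0.01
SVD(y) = [[-0.52,0.18,-0.83],[-0.53,-0.84,0.15],[-0.67,0.52,0.53]] @ diag([2.474202099622706, 1.737590748049355, 0.0015370477790382943]) @ [[0.28, -0.8, -0.54], [0.95, 0.32, 0.01], [-0.16, 0.51, -0.84]]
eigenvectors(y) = [[0.16+0.00j,(-0.47-0.06j),-0.47+0.06j],[(-0.51+0j),(0.21-0.34j),0.21+0.34j],[0.84+0.00j,(-0.79+0j),-0.79-0.00j]]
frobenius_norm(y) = 3.02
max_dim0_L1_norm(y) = 3.31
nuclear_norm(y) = 4.21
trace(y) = 1.40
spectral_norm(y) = 2.47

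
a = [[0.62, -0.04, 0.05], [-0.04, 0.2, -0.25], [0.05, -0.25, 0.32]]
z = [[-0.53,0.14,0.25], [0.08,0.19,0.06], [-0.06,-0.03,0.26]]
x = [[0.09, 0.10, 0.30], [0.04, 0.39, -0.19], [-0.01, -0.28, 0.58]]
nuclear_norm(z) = 1.05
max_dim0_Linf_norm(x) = 0.58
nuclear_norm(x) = 1.16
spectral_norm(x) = 0.77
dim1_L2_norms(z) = [0.6, 0.21, 0.27]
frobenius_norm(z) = 0.69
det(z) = -0.03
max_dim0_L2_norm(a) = 0.62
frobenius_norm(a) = 0.81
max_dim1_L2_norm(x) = 0.64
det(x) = 0.01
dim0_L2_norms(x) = [0.1, 0.49, 0.68]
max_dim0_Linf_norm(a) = 0.62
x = z + a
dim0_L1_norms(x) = [0.14, 0.77, 1.07]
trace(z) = -0.08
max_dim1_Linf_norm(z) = 0.53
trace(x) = 1.06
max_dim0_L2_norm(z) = 0.54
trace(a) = 1.14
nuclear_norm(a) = 1.14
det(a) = 0.00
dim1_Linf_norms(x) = [0.3, 0.39, 0.58]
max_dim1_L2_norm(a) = 0.62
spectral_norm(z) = 0.62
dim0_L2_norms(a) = [0.62, 0.32, 0.41]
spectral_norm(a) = 0.65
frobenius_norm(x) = 0.84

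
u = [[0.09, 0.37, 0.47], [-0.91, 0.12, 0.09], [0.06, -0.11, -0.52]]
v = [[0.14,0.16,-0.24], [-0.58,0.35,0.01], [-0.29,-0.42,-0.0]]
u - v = [[-0.05, 0.21, 0.71], [-0.33, -0.23, 0.08], [0.35, 0.31, -0.52]]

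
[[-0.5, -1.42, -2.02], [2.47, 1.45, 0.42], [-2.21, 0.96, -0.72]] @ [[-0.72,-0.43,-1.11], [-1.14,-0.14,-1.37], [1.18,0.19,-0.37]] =[[-0.40, 0.03, 3.25], [-2.94, -1.19, -4.88], [-0.35, 0.68, 1.4]]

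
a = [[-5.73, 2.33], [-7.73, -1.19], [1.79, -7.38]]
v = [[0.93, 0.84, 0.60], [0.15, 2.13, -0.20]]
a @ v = [[-4.98, 0.15, -3.90], [-7.37, -9.03, -4.40], [0.56, -14.22, 2.55]]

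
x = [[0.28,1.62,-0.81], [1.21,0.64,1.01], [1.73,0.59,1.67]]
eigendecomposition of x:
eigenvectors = [[0.13, 0.7, -0.67], [0.57, -0.41, 0.35], [0.81, -0.59, 0.66]]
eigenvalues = [2.35, 0.02, 0.22]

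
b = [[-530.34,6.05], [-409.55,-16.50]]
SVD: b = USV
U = [[-0.79, -0.61], [-0.61, 0.79]]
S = [670.09, 16.76]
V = [[1.00, 0.01], [0.01, -1.00]]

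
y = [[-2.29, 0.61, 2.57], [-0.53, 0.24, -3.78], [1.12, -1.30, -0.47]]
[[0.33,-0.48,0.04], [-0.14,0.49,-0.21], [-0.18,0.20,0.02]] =y @ [[-0.07, 0.03, 0.04], [0.06, -0.08, -0.00], [0.05, -0.14, 0.05]]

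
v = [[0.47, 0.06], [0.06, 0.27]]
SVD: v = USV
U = [[-0.96, -0.27], [-0.27, 0.96]]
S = [0.49, 0.25]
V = [[-0.96,  -0.27], [-0.27,  0.96]]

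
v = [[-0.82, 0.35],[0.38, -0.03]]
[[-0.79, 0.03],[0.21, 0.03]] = v @ [[0.46, 0.09],  [-1.19, 0.30]]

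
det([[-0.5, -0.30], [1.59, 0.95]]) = 0.002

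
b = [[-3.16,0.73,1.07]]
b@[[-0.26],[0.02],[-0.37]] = [[0.44]]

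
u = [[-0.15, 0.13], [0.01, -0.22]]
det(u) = 0.03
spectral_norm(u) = 0.27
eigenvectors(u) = [[0.99, -0.84],[0.12, 0.55]]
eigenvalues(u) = [-0.13, -0.24]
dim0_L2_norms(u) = [0.15, 0.26]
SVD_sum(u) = [[-0.07, 0.16], [0.08, -0.19]] + [[-0.08, -0.03], [-0.07, -0.03]]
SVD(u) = [[-0.65, 0.76],[0.76, 0.65]] @ diag([0.2727488826002599, 0.11622412417527461]) @ [[0.39, -0.92], [-0.92, -0.39]]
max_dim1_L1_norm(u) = 0.28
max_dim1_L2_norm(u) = 0.22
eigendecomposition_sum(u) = [[-0.11, -0.17], [-0.01, -0.02]] + [[-0.04, 0.3], [0.02, -0.20]]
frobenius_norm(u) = 0.30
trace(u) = -0.37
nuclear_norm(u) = 0.39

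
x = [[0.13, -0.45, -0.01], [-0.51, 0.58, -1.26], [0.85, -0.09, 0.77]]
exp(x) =[[1.41,-0.7,0.47], [-1.71,2.22,-2.65], [1.50,-0.52,2.42]]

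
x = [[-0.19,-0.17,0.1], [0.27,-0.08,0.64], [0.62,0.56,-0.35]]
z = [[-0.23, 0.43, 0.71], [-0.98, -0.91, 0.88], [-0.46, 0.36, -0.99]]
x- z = [[0.04, -0.6, -0.61], [1.25, 0.83, -0.24], [1.08, 0.20, 0.64]]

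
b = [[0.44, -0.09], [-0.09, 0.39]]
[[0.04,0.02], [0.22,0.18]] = b@[[0.23, 0.15],[0.63, 0.50]]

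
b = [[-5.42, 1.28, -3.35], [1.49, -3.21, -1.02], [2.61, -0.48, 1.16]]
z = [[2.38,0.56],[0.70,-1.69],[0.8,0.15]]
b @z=[[-14.68, -5.7], [0.48, 6.11], [6.8, 2.45]]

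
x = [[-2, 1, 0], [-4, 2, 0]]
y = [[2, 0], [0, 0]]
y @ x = [[-4, 2, 0], [0, 0, 0]]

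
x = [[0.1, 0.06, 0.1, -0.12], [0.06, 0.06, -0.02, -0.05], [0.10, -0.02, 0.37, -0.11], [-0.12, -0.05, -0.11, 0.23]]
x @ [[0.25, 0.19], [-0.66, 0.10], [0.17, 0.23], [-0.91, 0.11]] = [[0.11,  0.03], [0.02,  0.01], [0.20,  0.09], [-0.22,  -0.03]]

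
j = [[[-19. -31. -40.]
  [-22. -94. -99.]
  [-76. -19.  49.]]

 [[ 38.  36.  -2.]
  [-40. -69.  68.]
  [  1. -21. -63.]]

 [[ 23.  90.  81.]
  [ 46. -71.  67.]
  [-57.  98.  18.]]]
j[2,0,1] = 90.0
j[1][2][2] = -63.0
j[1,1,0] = -40.0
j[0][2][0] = -76.0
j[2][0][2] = 81.0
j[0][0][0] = -19.0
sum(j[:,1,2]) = 36.0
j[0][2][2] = 49.0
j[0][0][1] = -31.0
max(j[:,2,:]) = 98.0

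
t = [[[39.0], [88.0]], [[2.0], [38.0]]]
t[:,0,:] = [[39.0], [2.0]]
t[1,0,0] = 2.0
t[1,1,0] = 38.0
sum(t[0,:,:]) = 127.0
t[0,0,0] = 39.0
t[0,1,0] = 88.0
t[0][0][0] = 39.0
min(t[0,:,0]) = 39.0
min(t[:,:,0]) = 2.0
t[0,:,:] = [[39.0], [88.0]]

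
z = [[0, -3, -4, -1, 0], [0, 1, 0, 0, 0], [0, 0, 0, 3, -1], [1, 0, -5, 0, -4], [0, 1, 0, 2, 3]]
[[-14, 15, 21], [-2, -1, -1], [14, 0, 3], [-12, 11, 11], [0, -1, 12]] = z@[[0, -4, -2], [-2, -1, -1], [4, -3, -5], [4, 0, 2], [-2, 0, 3]]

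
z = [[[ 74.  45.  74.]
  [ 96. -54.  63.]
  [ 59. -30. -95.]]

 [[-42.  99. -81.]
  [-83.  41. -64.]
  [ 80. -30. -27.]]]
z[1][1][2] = -64.0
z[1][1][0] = -83.0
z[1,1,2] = -64.0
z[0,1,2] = 63.0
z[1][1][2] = -64.0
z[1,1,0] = -83.0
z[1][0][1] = 99.0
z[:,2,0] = [59.0, 80.0]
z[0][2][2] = -95.0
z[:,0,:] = [[74.0, 45.0, 74.0], [-42.0, 99.0, -81.0]]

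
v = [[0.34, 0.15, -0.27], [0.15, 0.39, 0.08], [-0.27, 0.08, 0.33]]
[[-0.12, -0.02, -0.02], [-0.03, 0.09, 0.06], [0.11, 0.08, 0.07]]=v@ [[-0.10, -0.12, -0.31], [-0.08, 0.25, 0.31], [0.26, 0.07, -0.13]]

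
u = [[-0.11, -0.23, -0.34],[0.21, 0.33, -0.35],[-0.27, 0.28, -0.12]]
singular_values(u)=[0.56, 0.42, 0.35]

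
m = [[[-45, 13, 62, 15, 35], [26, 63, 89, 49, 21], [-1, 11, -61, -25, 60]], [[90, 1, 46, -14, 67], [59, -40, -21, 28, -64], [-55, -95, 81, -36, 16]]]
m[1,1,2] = -21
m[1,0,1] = 1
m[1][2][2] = 81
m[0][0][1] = 13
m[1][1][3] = 28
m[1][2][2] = 81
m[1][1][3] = 28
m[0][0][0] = -45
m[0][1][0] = 26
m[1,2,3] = -36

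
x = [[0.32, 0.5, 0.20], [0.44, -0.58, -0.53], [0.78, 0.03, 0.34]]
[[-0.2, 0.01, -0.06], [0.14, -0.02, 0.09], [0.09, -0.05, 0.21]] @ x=[[-0.11, -0.11, -0.07], [0.11, 0.08, 0.07], [0.17, 0.08, 0.12]]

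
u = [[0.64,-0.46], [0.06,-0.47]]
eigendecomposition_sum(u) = [[0.63, -0.27], [0.03, -0.01]] + [[0.01, -0.19], [0.03, -0.46]]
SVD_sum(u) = [[0.54, -0.56],[0.26, -0.27]] + [[0.1,0.1], [-0.20,-0.2]]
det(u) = -0.27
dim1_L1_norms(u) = [1.1, 0.53]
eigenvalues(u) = [0.61, -0.44]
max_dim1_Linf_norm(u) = 0.64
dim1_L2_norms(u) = [0.79, 0.47]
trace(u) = 0.17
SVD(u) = [[-0.90,-0.44], [-0.44,0.9]] @ diag([0.8634780245858472, 0.31639484992225]) @ [[-0.7, 0.72], [-0.72, -0.70]]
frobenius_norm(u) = 0.92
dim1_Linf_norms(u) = [0.64, 0.47]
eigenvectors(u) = [[1.0, 0.39], [0.06, 0.92]]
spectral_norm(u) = 0.86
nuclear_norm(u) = 1.18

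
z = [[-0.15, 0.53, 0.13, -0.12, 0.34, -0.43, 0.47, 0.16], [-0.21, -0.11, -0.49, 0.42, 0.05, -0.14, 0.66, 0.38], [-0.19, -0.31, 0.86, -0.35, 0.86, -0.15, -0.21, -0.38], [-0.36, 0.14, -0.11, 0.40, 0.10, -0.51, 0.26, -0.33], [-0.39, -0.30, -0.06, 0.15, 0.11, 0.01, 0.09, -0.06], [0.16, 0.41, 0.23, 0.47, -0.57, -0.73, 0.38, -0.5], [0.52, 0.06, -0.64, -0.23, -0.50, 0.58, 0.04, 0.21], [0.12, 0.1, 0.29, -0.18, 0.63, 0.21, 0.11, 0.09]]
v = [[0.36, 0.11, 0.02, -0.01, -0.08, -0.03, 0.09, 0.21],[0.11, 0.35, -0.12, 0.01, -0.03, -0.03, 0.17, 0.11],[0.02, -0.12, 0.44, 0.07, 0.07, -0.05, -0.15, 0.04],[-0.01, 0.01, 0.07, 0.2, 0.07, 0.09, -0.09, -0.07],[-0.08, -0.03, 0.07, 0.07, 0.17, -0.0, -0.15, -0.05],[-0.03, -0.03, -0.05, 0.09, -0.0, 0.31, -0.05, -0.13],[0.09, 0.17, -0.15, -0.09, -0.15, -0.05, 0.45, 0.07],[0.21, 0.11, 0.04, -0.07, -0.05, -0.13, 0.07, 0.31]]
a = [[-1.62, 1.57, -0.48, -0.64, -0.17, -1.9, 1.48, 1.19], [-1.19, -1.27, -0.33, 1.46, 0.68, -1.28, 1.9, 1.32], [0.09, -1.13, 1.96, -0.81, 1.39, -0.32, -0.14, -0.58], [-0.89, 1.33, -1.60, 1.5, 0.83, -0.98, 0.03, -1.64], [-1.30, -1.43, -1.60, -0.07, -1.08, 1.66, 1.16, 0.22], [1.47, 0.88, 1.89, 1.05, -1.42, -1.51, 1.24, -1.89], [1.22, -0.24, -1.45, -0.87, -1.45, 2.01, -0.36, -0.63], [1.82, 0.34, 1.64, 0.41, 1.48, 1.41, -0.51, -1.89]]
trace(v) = 2.59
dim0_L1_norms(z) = [2.1, 1.96, 2.81, 2.32, 3.16, 2.76, 2.22, 2.11]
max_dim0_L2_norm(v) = 0.55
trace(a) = -4.27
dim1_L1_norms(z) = [2.33, 2.46, 3.31, 2.21, 1.17, 3.45, 2.78, 1.73]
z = v @ a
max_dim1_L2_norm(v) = 0.55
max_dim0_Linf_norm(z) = 0.86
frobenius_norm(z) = 2.94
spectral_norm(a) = 5.87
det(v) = 0.00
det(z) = 0.01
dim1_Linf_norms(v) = [0.36, 0.35, 0.44, 0.2, 0.17, 0.31, 0.45, 0.31]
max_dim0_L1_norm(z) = 3.16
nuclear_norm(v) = 2.59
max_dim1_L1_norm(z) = 3.45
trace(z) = 0.51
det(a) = 1589.64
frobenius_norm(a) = 9.98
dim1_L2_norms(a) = [3.6, 3.57, 2.86, 3.42, 3.41, 4.13, 3.33, 3.78]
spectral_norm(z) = 1.84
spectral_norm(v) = 0.88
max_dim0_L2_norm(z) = 1.36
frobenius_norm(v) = 1.18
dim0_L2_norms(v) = [0.45, 0.44, 0.49, 0.27, 0.27, 0.36, 0.55, 0.43]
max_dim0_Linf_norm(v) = 0.45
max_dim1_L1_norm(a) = 11.35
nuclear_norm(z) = 6.64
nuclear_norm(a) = 24.61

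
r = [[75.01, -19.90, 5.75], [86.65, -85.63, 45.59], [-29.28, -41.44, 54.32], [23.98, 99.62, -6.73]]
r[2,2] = 54.32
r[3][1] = 99.62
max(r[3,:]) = 99.62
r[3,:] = [23.98, 99.62, -6.73]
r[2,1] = -41.44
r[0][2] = 5.75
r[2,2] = 54.32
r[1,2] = 45.59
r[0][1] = -19.9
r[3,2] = -6.73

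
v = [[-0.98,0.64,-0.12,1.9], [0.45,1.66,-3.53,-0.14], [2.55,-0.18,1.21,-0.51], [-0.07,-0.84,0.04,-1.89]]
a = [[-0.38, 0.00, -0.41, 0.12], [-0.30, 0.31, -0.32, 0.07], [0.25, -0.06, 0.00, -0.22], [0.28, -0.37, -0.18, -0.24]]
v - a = [[-0.6, 0.64, 0.29, 1.78], [0.75, 1.35, -3.21, -0.21], [2.3, -0.12, 1.21, -0.29], [-0.35, -0.47, 0.22, -1.65]]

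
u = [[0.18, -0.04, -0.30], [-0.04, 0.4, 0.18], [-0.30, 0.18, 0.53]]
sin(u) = [[0.17, -0.03, -0.27], [-0.03, 0.38, 0.16], [-0.27, 0.16, 0.48]]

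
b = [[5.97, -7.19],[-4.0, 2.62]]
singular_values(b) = [10.42, 1.26]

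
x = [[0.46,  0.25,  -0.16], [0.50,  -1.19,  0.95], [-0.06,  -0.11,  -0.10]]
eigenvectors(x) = [[0.14, -0.97, -0.07],[-0.99, -0.21, 0.67],[-0.09, 0.13, 0.74]]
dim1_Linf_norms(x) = [0.46, 1.19, 0.11]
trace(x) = -0.83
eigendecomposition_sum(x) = [[-0.06, 0.18, -0.16], [0.42, -1.22, 1.14], [0.04, -0.12, 0.11]] + [[0.52, 0.08, -0.02],[0.11, 0.02, -0.0],[-0.07, -0.01, 0.0]] + [[0.00,-0.0,0.02], [-0.03,0.01,-0.19], [-0.03,0.02,-0.21]]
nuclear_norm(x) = 2.28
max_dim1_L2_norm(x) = 1.6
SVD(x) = [[0.10, 0.98, 0.15], [-1.0, 0.09, 0.01], [-0.0, -0.15, 0.99]] @ diag([1.609247011560909, 0.533242831028599, 0.14133696946973823]) @ [[-0.28,0.75,-0.60], [0.95,0.28,-0.1], [0.09,-0.6,-0.80]]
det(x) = 0.12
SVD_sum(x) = [[-0.04, 0.12, -0.09],  [0.45, -1.20, 0.96],  [0.00, -0.0, 0.0]] + [[0.5,0.15,-0.05], [0.05,0.01,-0.00], [-0.07,-0.02,0.01]] + [[0.0, -0.01, -0.02], [0.00, -0.0, -0.00], [0.01, -0.08, -0.11]]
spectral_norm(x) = 1.61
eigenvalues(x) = [-1.17, 0.54, -0.19]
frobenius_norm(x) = 1.70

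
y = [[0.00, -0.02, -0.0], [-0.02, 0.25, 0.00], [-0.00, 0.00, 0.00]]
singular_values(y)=[0.25, 0.0, 0.0]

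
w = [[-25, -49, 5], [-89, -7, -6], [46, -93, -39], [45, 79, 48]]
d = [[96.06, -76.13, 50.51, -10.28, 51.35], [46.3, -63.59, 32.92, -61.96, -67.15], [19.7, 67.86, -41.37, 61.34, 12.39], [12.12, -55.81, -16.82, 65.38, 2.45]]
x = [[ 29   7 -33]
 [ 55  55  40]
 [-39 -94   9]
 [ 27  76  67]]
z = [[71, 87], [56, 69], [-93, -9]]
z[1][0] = 56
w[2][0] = 46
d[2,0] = 19.7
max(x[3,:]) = 76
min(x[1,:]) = 40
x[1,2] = 40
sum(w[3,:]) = 172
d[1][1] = -63.59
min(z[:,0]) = -93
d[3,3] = 65.38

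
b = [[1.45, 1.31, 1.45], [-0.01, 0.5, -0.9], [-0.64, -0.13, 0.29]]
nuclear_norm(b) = 4.03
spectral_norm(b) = 2.47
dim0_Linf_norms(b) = [1.45, 1.31, 1.45]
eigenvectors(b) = [[0.74+0.00j, 0.74-0.00j, -0.72+0.00j], [(-0.49-0.03j), (-0.49+0.03j), (-0.49+0j)], [-0.07+0.46j, -0.07-0.46j, (0.49+0j)]]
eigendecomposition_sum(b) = [[(0.37+0.07j), 0.13-0.48j, 0.69-0.38j], [(-0.25-0.06j), (-0.11+0.31j), (-0.47+0.22j)], [-0.08+0.23j, 0.29+0.13j, (0.17+0.47j)]] + [[(0.37-0.07j), (0.13+0.48j), 0.69+0.38j],[-0.25+0.06j, (-0.11-0.31j), (-0.47-0.22j)],[-0.08-0.23j, (0.29-0.13j), (0.17-0.47j)]] + [[(0.7+0j), (1.04+0j), 0.07+0.00j], [(0.48+0j), 0.72+0.00j, (0.05+0j)], [-0.47-0.00j, (-0.71-0j), (-0.05-0j)]]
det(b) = 1.26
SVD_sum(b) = [[1.48, 1.23, 1.49], [-0.19, -0.15, -0.19], [-0.17, -0.14, -0.17]] + [[0.02, 0.03, -0.05], [0.33, 0.51, -0.75], [-0.18, -0.27, 0.40]] + [[-0.05, 0.05, 0.01], [-0.15, 0.15, 0.03], [-0.29, 0.28, 0.06]]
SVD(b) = [[-0.99, -0.06, 0.16], [0.12, -0.88, 0.46], [0.11, 0.47, 0.87]] @ diag([2.4661283593173624, 1.0902845330709654, 0.4704152977071281]) @ [[-0.61, -0.5, -0.61], [-0.34, -0.53, 0.78], [-0.71, 0.68, 0.15]]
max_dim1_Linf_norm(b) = 1.45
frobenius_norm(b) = 2.74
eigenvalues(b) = [(0.43+0.86j), (0.43-0.86j), (1.37+0j)]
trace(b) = 2.24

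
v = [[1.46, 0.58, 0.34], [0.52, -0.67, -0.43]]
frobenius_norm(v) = 1.87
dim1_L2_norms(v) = [1.61, 0.95]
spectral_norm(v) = 1.62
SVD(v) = [[-0.99, -0.13], [-0.13, 0.99]] @ diag([1.6164984074567514, 0.9352715641404832]) @ [[-0.94, -0.30, -0.17], [0.35, -0.79, -0.5]]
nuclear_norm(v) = 2.55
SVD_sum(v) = [[1.5, 0.48, 0.28], [0.20, 0.06, 0.04]] + [[-0.04, 0.1, 0.06], [0.32, -0.73, -0.47]]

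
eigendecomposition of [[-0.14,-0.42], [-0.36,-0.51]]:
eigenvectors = [[0.86, 0.56],[-0.50, 0.83]]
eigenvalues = [0.11, -0.76]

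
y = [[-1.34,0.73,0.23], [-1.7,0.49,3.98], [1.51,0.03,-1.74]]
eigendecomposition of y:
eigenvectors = [[(-0.09-0.37j), -0.09+0.37j, 0.34+0.00j], [0.79+0.00j, 0.79-0.00j, 0.92+0.00j], [(-0.47+0.08j), -0.47-0.08j, 0.21+0.00j]]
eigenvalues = [(-1.69+1.18j), (-1.69-1.18j), (0.79+0j)]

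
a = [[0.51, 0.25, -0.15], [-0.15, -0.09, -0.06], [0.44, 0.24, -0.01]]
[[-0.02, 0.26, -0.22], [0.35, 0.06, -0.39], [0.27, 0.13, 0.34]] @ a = [[-0.15, -0.08, -0.01], [-0.00, -0.01, -0.05], [0.27, 0.14, -0.05]]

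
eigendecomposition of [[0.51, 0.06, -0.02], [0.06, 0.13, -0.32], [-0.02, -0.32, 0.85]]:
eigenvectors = [[-0.10, 0.99, -0.09],[0.93, 0.06, -0.36],[0.35, 0.11, 0.93]]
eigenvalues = [0.0, 0.51, 0.98]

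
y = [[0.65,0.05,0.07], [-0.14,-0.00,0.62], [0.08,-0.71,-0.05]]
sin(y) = [[0.6, 0.06, 0.07], [-0.15, -0.00, 0.67], [0.07, -0.76, -0.06]]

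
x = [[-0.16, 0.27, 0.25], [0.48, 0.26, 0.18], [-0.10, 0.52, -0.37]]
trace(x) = -0.27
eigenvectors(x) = [[(0.42+0j),  -0.23-0.45j,  (-0.23+0.45j)], [(0.82+0j),  (-0.14+0.27j),  -0.14-0.27j], [0.40+0.00j,  (0.81+0j),  (0.81-0j)]]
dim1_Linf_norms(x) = [0.27, 0.48, 0.52]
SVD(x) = [[0.25,0.11,-0.96], [0.26,0.95,0.17], [0.93,-0.30,0.21]] @ diag([0.6634679320434094, 0.5729327447434446, 0.37451084517111777]) @ [[-0.01,  0.93,  -0.35], [0.82,  0.21,  0.53], [0.58,  -0.28,  -0.77]]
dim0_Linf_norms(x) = [0.48, 0.52, 0.37]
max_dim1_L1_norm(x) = 0.99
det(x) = 0.14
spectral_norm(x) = 0.66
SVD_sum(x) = [[-0.0, 0.15, -0.06], [-0.0, 0.16, -0.06], [-0.01, 0.58, -0.22]] + [[0.05, 0.01, 0.03], [0.44, 0.12, 0.29], [-0.14, -0.04, -0.09]] + [[-0.21, 0.1, 0.28], [0.04, -0.02, -0.05], [0.05, -0.02, -0.06]]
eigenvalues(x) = [(0.6+0j), (-0.43+0.23j), (-0.43-0.23j)]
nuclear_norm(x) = 1.61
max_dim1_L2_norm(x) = 0.65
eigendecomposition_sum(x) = [[(0.12+0j), 0.21-0.00j, (0.07+0j)],[(0.24+0j), 0.41-0.00j, (0.14+0j)],[0.12+0.00j, (0.2-0j), 0.07+0.00j]] + [[(-0.14+0.15j), 0.03-0.13j, 0.09+0.11j], [0.12+0.02j, -0.07+0.03j, 0.02-0.08j], [-0.11-0.31j, 0.16+0.13j, (-0.22+0.05j)]] + [[-0.14-0.15j,(0.03+0.13j),0.09-0.11j], [0.12-0.02j,-0.07-0.03j,0.02+0.08j], [-0.11+0.31j,(0.16-0.13j),(-0.22-0.05j)]]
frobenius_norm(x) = 0.95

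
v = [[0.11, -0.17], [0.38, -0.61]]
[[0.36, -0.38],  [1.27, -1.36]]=v@[[1.57, -1.37], [-1.11, 1.37]]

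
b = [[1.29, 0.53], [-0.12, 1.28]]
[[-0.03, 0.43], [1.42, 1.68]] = b @ [[-0.46, -0.20],[1.07, 1.29]]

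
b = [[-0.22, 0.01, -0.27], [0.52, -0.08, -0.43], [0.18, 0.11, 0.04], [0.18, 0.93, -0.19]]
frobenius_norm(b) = 1.25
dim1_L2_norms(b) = [0.35, 0.68, 0.21, 0.97]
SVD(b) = [[0.02,  -0.03,  0.92],[0.21,  0.97,  0.07],[0.15,  0.1,  -0.38],[0.97,  -0.22,  0.03]] @ diag([0.9873624095184356, 0.6671174541708382, 0.3777165267903545]) @ [[0.31, 0.91, -0.28], [0.73, -0.41, -0.54], [-0.61, -0.03, -0.79]]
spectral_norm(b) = 0.99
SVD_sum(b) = [[0.00, 0.01, -0.0], [0.06, 0.19, -0.06], [0.04, 0.13, -0.04], [0.3, 0.87, -0.26]] + [[-0.01, 0.01, 0.01],[0.47, -0.27, -0.35],[0.05, -0.03, -0.03],[-0.11, 0.06, 0.08]] + [[-0.21, -0.01, -0.28], [-0.02, -0.0, -0.02], [0.09, 0.00, 0.11], [-0.01, -0.0, -0.01]]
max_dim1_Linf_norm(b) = 0.93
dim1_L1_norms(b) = [0.5, 1.03, 0.33, 1.3]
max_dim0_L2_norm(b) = 0.94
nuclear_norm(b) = 2.03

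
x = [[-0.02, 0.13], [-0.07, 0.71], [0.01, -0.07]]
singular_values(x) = [0.73, 0.01]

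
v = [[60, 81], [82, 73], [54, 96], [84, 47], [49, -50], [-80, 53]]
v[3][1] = 47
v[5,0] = -80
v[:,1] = [81, 73, 96, 47, -50, 53]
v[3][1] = 47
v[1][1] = 73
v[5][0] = -80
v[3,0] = 84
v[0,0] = 60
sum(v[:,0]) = 249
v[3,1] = 47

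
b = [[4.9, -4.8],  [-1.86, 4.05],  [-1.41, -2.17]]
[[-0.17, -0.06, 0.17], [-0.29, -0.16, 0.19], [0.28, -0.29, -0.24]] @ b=[[-0.96, 0.20], [-1.39, 0.33], [2.25, -2.00]]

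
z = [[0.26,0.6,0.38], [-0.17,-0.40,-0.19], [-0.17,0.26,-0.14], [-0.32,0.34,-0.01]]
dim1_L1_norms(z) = [1.24, 0.76, 0.57, 0.67]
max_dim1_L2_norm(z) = 0.76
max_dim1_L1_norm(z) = 1.24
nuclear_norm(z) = 1.56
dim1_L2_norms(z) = [0.76, 0.47, 0.34, 0.47]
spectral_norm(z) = 0.92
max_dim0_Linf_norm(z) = 0.6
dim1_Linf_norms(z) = [0.6, 0.4, 0.26, 0.34]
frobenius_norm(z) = 1.06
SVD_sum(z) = [[0.16, 0.66, 0.31], [-0.10, -0.41, -0.19], [0.03, 0.12, 0.06], [0.05, 0.20, 0.1]] + [[0.11,-0.05,0.06],[-0.05,0.02,-0.03],[-0.25,0.11,-0.12],[-0.33,0.15,-0.16]] + [[-0.01,-0.00,0.02], [-0.02,-0.01,0.03], [0.05,0.02,-0.08], [-0.04,-0.02,0.06]]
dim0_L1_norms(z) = [0.92, 1.6, 0.72]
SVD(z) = [[-0.81,-0.27,0.15], [0.51,0.12,0.3], [-0.15,0.57,-0.75], [-0.25,0.77,0.57]] @ diag([0.9185237819685713, 0.5217396445706433, 0.1237004658093514]) @ [[-0.21,-0.89,-0.41], [-0.83,0.39,-0.41], [-0.52,-0.26,0.81]]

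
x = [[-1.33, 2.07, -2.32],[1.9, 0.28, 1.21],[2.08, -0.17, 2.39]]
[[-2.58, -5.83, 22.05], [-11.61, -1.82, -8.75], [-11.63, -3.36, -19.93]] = x @ [[-4.27, 2.28, 1.15], [-5.74, -5.6, 1.00], [-1.56, -3.79, -9.27]]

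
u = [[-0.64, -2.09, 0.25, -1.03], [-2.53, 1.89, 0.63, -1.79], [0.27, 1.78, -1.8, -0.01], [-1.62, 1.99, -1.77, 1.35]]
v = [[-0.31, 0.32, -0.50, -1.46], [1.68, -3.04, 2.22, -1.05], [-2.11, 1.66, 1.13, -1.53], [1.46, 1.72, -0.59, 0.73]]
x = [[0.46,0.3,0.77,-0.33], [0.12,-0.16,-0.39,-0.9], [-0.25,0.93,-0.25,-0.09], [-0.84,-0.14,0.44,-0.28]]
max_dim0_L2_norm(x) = 1.0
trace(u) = 0.80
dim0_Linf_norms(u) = [2.53, 2.09, 1.8, 1.79]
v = x @ u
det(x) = -1.00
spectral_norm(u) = 4.62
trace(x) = -0.23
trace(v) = -1.49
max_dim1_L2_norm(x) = 1.0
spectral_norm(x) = 1.00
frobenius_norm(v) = 6.12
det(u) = 34.09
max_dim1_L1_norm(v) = 7.99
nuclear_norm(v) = 11.00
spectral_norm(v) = 4.61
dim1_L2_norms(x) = [1.0, 1.0, 1.0, 1.0]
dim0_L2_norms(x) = [1.0, 1.0, 1.0, 1.0]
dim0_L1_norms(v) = [5.56, 6.74, 4.44, 4.77]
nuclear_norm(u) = 11.00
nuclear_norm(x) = 4.00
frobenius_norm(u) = 6.12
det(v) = -34.03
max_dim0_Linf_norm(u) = 2.53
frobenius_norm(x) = 2.00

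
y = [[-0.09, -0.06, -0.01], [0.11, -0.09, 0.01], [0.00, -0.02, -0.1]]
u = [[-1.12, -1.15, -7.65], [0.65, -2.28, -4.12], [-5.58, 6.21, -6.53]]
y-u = [[1.03, 1.09, 7.64],[-0.54, 2.19, 4.13],[5.58, -6.23, 6.43]]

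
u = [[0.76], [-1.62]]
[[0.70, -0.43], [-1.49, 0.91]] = u@[[0.92, -0.56]]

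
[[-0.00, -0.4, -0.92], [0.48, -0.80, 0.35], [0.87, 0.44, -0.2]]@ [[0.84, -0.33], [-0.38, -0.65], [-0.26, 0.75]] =[[0.39, -0.43], [0.62, 0.62], [0.62, -0.72]]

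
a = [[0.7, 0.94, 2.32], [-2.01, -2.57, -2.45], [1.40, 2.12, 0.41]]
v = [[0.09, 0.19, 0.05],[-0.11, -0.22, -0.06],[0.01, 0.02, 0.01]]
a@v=[[-0.02,-0.03,0.0], [0.08,0.13,0.03], [-0.10,-0.19,-0.05]]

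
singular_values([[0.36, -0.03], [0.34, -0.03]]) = [0.5, 0.0]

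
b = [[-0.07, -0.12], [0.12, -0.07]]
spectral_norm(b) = 0.14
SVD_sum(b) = [[-0.07, 0.00], [0.12, 0.00]] + [[0.0, -0.12], [0.0, -0.07]]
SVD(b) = [[-0.5, 0.86], [0.86, 0.50]] @ diag([0.13892443989449804, 0.13892443989449804]) @ [[1.00, 0.00], [-0.0, -1.00]]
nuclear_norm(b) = 0.28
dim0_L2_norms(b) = [0.14, 0.14]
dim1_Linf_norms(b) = [0.12, 0.12]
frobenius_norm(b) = 0.20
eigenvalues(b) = [(-0.07+0.12j), (-0.07-0.12j)]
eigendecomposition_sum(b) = [[(-0.04+0.06j), (-0.06-0.04j)], [0.06+0.04j, (-0.04+0.06j)]] + [[(-0.04-0.06j), (-0.06+0.04j)],[0.06-0.04j, (-0.04-0.06j)]]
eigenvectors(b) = [[(0.71+0j), 0.71-0.00j], [-0.71j, 0.71j]]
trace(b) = -0.14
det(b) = 0.02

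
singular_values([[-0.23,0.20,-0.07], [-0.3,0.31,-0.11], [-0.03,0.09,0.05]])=[0.55, 0.08, 0.02]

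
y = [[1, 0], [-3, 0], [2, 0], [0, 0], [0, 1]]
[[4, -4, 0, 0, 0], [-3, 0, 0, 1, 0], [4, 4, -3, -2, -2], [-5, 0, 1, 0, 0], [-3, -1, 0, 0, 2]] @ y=[[16, 0], [-3, 0], [-14, -2], [-3, 0], [0, 2]]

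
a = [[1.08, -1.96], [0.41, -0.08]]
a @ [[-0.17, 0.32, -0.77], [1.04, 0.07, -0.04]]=[[-2.22,  0.21,  -0.75], [-0.15,  0.13,  -0.31]]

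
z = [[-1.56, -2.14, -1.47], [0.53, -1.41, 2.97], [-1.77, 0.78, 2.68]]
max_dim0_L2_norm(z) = 4.26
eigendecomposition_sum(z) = [[0.43+0.00j, (-0.38+0j), (-1.44+0j)], [-0.47-0.00j, 0.42+0.00j, (1.57+0j)], [(-0.91-0j), (0.82+0j), 3.06+0.00j]] + [[(-0.99+0.62j), -0.88-0.96j, (-0.02+0.78j)], [0.50+0.93j, (-0.91+0.73j), (0.7+0.06j)], [-0.43-0.06j, (-0.02-0.48j), -0.19+0.22j]] + [[(-0.99-0.62j), -0.88+0.96j, -0.02-0.78j],[(0.5-0.93j), -0.91-0.73j, 0.70-0.06j],[-0.43+0.06j, (-0.02+0.48j), (-0.19-0.22j)]]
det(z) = 26.86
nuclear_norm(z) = 9.32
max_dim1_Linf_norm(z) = 2.97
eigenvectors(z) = [[-0.39+0.00j, -0.72+0.00j, (-0.72-0j)],[0.42+0.00j, (-0.04+0.64j), (-0.04-0.64j)],[0.82+0.00j, -0.20-0.17j, -0.20+0.17j]]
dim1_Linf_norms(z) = [2.14, 2.97, 2.68]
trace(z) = -0.29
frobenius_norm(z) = 5.58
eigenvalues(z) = [(3.91+0j), (-2.1+1.57j), (-2.1-1.57j)]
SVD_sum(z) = [[0.1,-0.13,-1.54], [-0.17,0.24,2.78], [-0.17,0.25,2.83]] + [[-1.35, -2.19, 0.11], [-0.55, -0.89, 0.04], [-0.20, -0.32, 0.02]] + [[-0.30, 0.18, -0.03],[1.25, -0.77, 0.14],[-1.40, 0.86, -0.16]]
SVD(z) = [[-0.36, 0.92, -0.16],[0.65, 0.37, 0.66],[0.66, 0.14, -0.74]] @ diag([4.279026096225717, 2.8059744032778915, 2.236994259261433]) @ [[-0.06, 0.09, 0.99], [-0.53, -0.85, 0.04], [0.85, -0.52, 0.10]]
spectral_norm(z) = 4.28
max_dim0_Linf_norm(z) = 2.97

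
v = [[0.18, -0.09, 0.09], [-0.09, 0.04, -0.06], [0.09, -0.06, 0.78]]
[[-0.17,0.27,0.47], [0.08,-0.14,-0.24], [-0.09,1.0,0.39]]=v@ [[-0.94, -0.14, 2.39], [-0.02, -2.18, -0.26], [-0.01, 1.13, 0.2]]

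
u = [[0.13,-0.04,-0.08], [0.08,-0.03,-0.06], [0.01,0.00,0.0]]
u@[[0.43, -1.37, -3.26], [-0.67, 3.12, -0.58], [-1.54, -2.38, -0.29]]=[[0.21, -0.11, -0.38],[0.15, -0.06, -0.23],[0.0, -0.01, -0.03]]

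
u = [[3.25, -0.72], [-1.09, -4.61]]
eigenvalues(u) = [3.35, -4.71]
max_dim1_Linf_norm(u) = 4.61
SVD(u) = [[-0.02, 1.00], [1.00, 0.02]] @ diag([4.737571942927555, 3.3281394330144334]) @ [[-0.24, -0.97], [0.97, -0.24]]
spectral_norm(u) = 4.74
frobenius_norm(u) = 5.79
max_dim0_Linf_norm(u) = 4.61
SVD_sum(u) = [[0.02, 0.09], [-1.15, -4.59]] + [[3.23, -0.81],[0.06, -0.02]]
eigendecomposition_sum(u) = [[3.31,-0.3], [-0.45,0.04]] + [[-0.06, -0.42], [-0.64, -4.65]]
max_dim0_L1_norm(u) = 5.33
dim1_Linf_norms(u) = [3.25, 4.61]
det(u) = -15.77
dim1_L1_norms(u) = [3.97, 5.7]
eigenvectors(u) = [[0.99,0.09], [-0.14,1.0]]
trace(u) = -1.36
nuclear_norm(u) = 8.07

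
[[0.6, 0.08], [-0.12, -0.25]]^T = [[0.6, -0.12], [0.08, -0.25]]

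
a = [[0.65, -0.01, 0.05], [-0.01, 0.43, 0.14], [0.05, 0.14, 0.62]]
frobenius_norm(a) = 1.02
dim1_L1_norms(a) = [0.71, 0.58, 0.81]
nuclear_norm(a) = 1.70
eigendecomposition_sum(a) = [[0.19,0.13,0.29], [0.13,0.09,0.2], [0.29,0.20,0.43]] + [[0.45, -0.18, -0.22], [-0.18, 0.07, 0.09], [-0.22, 0.09, 0.11]] + [[0.00,0.03,-0.02], [0.03,0.27,-0.15], [-0.02,-0.15,0.08]]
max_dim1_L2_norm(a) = 0.65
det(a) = 0.16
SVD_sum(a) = [[0.19, 0.13, 0.29],[0.13, 0.09, 0.2],[0.29, 0.2, 0.43]] + [[0.45,  -0.18,  -0.22], [-0.18,  0.07,  0.09], [-0.22,  0.09,  0.11]] + [[0.0, 0.03, -0.02], [0.03, 0.27, -0.15], [-0.02, -0.15, 0.08]]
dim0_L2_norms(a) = [0.65, 0.45, 0.64]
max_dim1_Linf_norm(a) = 0.65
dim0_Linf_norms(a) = [0.65, 0.43, 0.62]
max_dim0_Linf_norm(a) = 0.65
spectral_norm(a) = 0.72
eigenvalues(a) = [0.72, 0.63, 0.35]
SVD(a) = [[-0.52, 0.85, -0.11], [-0.36, -0.33, -0.87], [-0.78, -0.41, 0.48]] @ diag([0.7181042101060834, 0.6296321988934013, 0.35226359100051535]) @ [[-0.52, -0.36, -0.78],[0.85, -0.33, -0.41],[-0.11, -0.87, 0.48]]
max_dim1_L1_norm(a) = 0.81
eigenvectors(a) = [[0.52, -0.85, 0.11], [0.36, 0.33, 0.87], [0.78, 0.41, -0.48]]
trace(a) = 1.70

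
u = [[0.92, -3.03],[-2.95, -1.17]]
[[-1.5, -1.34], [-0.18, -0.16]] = u@[[-0.12, -0.11], [0.46, 0.41]]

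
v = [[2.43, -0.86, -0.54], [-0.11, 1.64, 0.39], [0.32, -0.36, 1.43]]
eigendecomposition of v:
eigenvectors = [[-0.92+0.00j, -0.81+0.00j, (-0.81-0j)], [-0.10+0.00j, (-0.5+0.07j), (-0.5-0.07j)], [-0.38+0.00j, (-0.3-0.05j), (-0.3+0.05j)]]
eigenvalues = [(2.12+0j), (1.69+0.04j), (1.69-0.04j)]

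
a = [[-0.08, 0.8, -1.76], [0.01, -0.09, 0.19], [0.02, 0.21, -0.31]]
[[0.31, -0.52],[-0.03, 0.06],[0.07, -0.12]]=a @ [[0.2, -0.36], [0.12, -0.20], [-0.13, 0.22]]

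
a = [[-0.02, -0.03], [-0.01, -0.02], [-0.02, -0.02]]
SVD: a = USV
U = [[-0.71, -0.22], [-0.44, -0.6], [-0.55, 0.76]]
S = [0.05, 0.01]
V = [[0.58, 0.81],[-0.81, 0.58]]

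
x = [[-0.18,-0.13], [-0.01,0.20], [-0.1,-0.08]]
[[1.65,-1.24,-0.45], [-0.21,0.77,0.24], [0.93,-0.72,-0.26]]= x @[[-8.11, 3.98, 1.58], [-1.44, 4.04, 1.29]]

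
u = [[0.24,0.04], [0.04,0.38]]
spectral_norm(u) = 0.39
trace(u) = 0.62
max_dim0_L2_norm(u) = 0.38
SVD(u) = [[0.26, 0.97], [0.97, -0.26]] @ diag([0.39062257748298546, 0.22937742251701448]) @ [[0.26,  0.97], [0.97,  -0.26]]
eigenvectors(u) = [[-0.97, -0.26],[0.26, -0.97]]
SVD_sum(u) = [[0.03,0.1],[0.10,0.36]] + [[0.21,-0.06], [-0.06,0.02]]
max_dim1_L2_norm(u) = 0.38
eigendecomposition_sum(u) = [[0.21, -0.06], [-0.06, 0.02]] + [[0.03, 0.1],[0.1, 0.36]]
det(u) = 0.09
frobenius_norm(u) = 0.45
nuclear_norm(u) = 0.62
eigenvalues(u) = [0.23, 0.39]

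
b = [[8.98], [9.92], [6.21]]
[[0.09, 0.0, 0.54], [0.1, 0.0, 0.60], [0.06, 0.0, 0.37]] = b@[[0.01, 0.0, 0.06]]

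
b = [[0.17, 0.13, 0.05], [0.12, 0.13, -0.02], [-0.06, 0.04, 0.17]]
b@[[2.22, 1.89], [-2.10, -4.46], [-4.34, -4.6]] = [[-0.11, -0.49], [0.08, -0.26], [-0.96, -1.07]]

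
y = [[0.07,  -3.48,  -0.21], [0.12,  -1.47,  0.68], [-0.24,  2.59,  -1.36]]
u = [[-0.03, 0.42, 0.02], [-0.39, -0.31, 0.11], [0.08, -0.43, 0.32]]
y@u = [[1.34,1.20,-0.45], [0.62,0.21,0.06], [-1.11,-0.32,-0.16]]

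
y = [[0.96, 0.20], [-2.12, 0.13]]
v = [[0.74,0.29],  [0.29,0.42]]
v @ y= [[0.10, 0.19], [-0.61, 0.11]]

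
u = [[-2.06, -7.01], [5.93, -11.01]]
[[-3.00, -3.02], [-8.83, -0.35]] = u@[[-0.45, 0.48], [0.56, 0.29]]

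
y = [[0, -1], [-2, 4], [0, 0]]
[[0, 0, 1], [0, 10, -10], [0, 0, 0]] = y @ [[0, -5, 3], [0, 0, -1]]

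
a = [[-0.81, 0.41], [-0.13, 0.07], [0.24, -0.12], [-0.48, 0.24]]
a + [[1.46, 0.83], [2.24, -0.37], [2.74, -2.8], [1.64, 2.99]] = [[0.65, 1.24],  [2.11, -0.3],  [2.98, -2.92],  [1.16, 3.23]]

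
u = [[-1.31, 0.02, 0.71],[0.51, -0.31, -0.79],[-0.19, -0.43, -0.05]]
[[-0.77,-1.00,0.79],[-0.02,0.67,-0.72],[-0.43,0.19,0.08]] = u@[[0.73, 0.68, -0.09], [0.64, -0.72, -0.26], [0.24, -0.13, 0.96]]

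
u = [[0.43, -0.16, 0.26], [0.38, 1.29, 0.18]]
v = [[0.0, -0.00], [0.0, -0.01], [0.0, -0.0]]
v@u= [[0.00, 0.00, 0.00], [-0.00, -0.01, -0.00], [0.0, 0.0, 0.0]]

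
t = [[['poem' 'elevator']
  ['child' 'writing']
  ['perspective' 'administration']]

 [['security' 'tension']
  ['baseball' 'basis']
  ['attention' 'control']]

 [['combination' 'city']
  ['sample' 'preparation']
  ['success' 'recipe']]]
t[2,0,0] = 'combination'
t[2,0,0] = 'combination'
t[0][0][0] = 'poem'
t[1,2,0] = 'attention'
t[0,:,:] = [['poem', 'elevator'], ['child', 'writing'], ['perspective', 'administration']]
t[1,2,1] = 'control'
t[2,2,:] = ['success', 'recipe']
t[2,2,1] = 'recipe'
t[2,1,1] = 'preparation'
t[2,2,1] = 'recipe'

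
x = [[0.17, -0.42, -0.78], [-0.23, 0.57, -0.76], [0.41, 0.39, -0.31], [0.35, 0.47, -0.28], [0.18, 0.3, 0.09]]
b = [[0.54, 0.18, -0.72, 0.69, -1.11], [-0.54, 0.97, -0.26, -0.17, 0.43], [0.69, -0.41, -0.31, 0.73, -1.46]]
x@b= [[-0.22, -0.06, 0.23, -0.38, 0.77], [-0.96, 0.82, 0.25, -0.81, 1.61], [-0.2, 0.58, -0.3, -0.01, 0.17], [-0.26, 0.63, -0.29, -0.04, 0.22], [-0.00, 0.29, -0.24, 0.14, -0.20]]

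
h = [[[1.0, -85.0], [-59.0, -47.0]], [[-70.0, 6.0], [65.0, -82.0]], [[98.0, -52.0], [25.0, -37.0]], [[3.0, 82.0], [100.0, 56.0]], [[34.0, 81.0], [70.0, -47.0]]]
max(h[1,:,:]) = 65.0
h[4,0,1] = 81.0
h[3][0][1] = 82.0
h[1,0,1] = 6.0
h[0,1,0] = -59.0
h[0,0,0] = 1.0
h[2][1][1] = -37.0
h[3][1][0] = 100.0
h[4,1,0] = 70.0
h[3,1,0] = 100.0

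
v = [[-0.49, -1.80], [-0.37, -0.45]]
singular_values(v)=[1.94, 0.23]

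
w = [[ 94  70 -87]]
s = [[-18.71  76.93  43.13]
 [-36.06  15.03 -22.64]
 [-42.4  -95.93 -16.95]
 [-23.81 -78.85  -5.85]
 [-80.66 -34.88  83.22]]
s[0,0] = -18.71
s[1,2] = -22.64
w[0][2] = -87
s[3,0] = -23.81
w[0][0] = 94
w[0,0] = 94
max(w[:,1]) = 70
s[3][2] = -5.85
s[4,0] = -80.66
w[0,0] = 94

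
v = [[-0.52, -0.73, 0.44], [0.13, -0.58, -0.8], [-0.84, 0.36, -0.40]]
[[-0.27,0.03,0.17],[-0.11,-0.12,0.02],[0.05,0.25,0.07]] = v @ [[0.08, -0.24, -0.15], [0.28, 0.14, -0.11], [-0.05, 0.01, 0.03]]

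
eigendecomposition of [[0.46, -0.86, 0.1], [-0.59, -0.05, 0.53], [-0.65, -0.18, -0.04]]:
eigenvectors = [[(0.75+0j),(0.29-0.37j),0.29+0.37j],[(-0.56+0j),0.15-0.51j,(0.15+0.51j)],[-0.35+0.00j,(0.7+0j),0.70-0.00j]]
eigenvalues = [(1.06+0j), (-0.35+0.48j), (-0.35-0.48j)]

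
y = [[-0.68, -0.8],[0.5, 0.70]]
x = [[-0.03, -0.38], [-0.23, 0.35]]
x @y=[[-0.17, -0.24], [0.33, 0.43]]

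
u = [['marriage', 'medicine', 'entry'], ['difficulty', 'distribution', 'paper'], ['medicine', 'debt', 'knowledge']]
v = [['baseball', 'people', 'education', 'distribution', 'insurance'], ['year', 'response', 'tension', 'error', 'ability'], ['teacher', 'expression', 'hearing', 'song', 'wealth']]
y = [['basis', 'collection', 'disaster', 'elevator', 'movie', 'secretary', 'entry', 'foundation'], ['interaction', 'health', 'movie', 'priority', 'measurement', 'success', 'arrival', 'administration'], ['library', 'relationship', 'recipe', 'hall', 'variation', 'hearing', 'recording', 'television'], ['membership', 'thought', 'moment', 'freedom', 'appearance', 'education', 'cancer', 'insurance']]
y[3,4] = 'appearance'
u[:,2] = ['entry', 'paper', 'knowledge']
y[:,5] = ['secretary', 'success', 'hearing', 'education']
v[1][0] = 'year'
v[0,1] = 'people'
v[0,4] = 'insurance'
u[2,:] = ['medicine', 'debt', 'knowledge']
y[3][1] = 'thought'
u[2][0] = 'medicine'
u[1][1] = 'distribution'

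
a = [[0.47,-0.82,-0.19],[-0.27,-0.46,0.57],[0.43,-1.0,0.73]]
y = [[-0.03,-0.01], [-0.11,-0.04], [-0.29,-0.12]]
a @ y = [[0.13, 0.05], [-0.11, -0.05], [-0.11, -0.05]]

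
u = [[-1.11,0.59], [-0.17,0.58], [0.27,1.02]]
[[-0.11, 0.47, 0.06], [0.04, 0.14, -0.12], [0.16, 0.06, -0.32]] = u @ [[0.16,-0.34,-0.19], [0.11,0.15,-0.26]]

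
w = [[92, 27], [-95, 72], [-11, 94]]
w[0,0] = 92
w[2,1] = 94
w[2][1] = 94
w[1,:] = [-95, 72]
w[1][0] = -95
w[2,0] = -11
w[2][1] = 94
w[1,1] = 72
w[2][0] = -11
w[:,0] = [92, -95, -11]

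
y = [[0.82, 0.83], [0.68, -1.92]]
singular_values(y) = [2.12, 1.01]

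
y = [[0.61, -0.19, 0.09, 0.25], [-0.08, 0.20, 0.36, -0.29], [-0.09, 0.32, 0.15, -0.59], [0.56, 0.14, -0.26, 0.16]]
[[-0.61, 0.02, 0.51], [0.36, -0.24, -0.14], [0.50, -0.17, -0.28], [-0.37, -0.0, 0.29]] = y @[[-0.68, -0.03, 0.61], [0.78, -0.58, -0.37], [0.2, -0.45, 0.13], [-0.27, -0.14, 0.22]]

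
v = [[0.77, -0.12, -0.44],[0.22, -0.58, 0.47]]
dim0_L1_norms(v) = [0.99, 0.7, 0.91]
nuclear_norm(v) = 1.67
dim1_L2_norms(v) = [0.89, 0.78]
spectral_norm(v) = 0.90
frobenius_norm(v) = 1.19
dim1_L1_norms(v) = [1.33, 1.27]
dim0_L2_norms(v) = [0.8, 0.59, 0.64]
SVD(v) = [[-0.99, -0.16],[-0.16, 0.99]] @ diag([0.8978165238279902, 0.774935797044777]) @ [[-0.89, 0.23, 0.40], [0.12, -0.71, 0.69]]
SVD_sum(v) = [[0.79,-0.21,-0.36], [0.13,-0.03,-0.06]] + [[-0.02,0.09,-0.08], [0.09,-0.55,0.53]]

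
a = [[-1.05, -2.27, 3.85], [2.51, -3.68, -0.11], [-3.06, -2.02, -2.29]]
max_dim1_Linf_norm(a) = 3.85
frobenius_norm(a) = 7.72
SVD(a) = [[0.75, 0.04, -0.66],  [0.66, -0.21, 0.73],  [-0.11, -0.98, -0.18]] @ diag([5.08686844882259, 4.328488664711013, 3.874087668579731]) @ [[0.23, -0.77, 0.60], [0.56, 0.61, 0.56], [0.8, -0.20, -0.57]]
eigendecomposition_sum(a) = [[-0.46+2.14j,(-1.41-0.16j),1.77+0.75j], [0.89+0.70j,(-0.39+0.62j),(0.75-0.65j)], [(-1.8-0.28j),(0.07-1.18j),(-0.54+1.51j)]] + [[(-0.46-2.14j), -1.41+0.16j, (1.77-0.75j)], [0.89-0.70j, (-0.39-0.62j), 0.75+0.65j], [(-1.8+0.28j), 0.07+1.18j, -0.54-1.51j]] + [[(-0.14+0j),0.54+0.00j,0.30+0.00j], [(0.73-0j),(-2.89-0j),-1.61-0.00j], [(0.54-0j),-2.15-0.00j,-1.20-0.00j]]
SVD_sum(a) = [[0.89, -2.91, 2.27],[0.78, -2.56, 2.00],[-0.12, 0.41, -0.32]] + [[0.11, 0.12, 0.11], [-0.5, -0.55, -0.51], [-2.37, -2.58, -2.38]] + [[-2.04, 0.52, 1.47], [2.23, -0.57, -1.6], [-0.57, 0.15, 0.41]]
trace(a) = -7.02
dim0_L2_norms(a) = [4.09, 4.77, 4.48]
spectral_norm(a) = 5.09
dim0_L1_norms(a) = [6.62, 7.97, 6.25]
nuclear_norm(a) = 13.29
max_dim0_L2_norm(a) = 4.77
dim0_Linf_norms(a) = [3.06, 3.68, 3.85]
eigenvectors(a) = [[0.71+0.00j, (0.71-0j), (-0.15+0j)], [(0.16-0.33j), (0.16+0.33j), 0.79+0.00j], [0.03+0.59j, 0.03-0.59j, 0.59+0.00j]]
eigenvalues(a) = [(-1.39+4.27j), (-1.39-4.27j), (-4.23+0j)]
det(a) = -85.30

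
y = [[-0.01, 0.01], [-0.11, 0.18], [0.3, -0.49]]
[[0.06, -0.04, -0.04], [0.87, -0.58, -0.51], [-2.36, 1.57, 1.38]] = y @ [[-3.66, 2.13, 2.18],[2.58, -1.91, -1.48]]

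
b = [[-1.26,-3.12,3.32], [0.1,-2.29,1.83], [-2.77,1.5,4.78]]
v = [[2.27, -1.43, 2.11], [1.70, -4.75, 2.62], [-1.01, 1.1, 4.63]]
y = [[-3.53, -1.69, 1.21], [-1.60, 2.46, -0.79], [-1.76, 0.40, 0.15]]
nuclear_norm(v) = 12.80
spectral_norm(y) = 4.38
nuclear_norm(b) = 11.42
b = v + y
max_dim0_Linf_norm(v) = 4.75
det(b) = 14.00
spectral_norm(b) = 6.85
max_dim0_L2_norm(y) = 4.26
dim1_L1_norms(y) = [6.43, 4.85, 2.31]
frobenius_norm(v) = 8.22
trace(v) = 2.15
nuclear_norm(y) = 7.61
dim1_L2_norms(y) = [4.1, 3.04, 1.81]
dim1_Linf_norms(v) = [2.27, 4.75, 4.63]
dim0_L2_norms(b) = [3.04, 4.15, 6.1]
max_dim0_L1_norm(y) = 6.89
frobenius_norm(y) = 5.41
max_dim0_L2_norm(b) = 6.1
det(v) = -47.60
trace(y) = -0.92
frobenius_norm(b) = 7.98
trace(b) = 1.23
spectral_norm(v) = 6.63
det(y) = -0.71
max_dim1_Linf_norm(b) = 4.78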